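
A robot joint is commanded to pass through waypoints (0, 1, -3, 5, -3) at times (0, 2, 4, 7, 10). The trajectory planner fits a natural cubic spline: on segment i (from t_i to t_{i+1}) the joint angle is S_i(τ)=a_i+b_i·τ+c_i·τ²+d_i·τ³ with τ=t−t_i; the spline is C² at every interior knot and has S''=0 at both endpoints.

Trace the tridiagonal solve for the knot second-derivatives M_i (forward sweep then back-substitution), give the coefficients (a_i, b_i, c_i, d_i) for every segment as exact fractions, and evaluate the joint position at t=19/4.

Δ: Δ0=1/2, Δ1=-2, Δ2=8/3, Δ3=-8/3
row 1: diag=8, rhs=-15; c'=1/4, d'=-15/8
row 2: denom=10−2·1/4=19/2; d'=(28−2·-15/8)/(19/2)=127/38
row 3: denom=12−3·6/19=210/19; d'=(-32−3·127/38)/(210/19)=-1597/420
back: M3=-1597/420
back: M2=127/38−6/19·-1597/420=159/35
back: M1=-15/8−1/4·159/35=-843/280
M: M0=0, M1=-843/280, M2=159/35, M3=-1597/420, M4=0
seg 0: a=0, c=M0/2=0, d=(M1−M0)/(6·2)=-281/1120, b=Δ0−h0·(2M0+M1)/6=421/280
seg 1: a=1, c=M1/2=-843/560, d=(M2−M1)/(6·2)=141/224, b=Δ1−h1·(2M1+M2)/6=-211/140
seg 2: a=-3, c=M2/2=159/70, d=(M3−M2)/(6·3)=-701/1512, b=Δ2−h2·(2M2+M3)/6=1/40
seg 3: a=5, c=M3/2=-1597/840, d=(M4−M3)/(6·3)=1597/7560, b=Δ3−h3·(2M3+M4)/6=159/140
t_q=19/4 → seg 2, τ=3/4; S=-3+1/40·τ+159/70·τ²+-701/1512·τ³=-34033/17920

  seg 0: a=0 b=421/280 c=0 d=-281/1120
  seg 1: a=1 b=-211/140 c=-843/560 d=141/224
  seg 2: a=-3 b=1/40 c=159/70 d=-701/1512
  seg 3: a=5 b=159/140 c=-1597/840 d=1597/7560
S(19/4) = -34033/17920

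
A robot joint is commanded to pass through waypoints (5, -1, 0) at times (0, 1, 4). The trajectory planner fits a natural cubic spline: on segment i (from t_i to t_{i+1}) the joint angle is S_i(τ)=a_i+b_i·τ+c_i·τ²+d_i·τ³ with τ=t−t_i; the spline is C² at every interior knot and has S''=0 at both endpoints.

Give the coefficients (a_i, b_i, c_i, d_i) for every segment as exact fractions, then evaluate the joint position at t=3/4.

Δ: Δ0=-6, Δ1=1/3
row 1: diag=8, rhs=38; c'=3/8, d'=19/4
back: M1=19/4
M: M0=0, M1=19/4, M2=0
seg 0: a=5, c=M0/2=0, d=(M1−M0)/(6·1)=19/24, b=Δ0−h0·(2M0+M1)/6=-163/24
seg 1: a=-1, c=M1/2=19/8, d=(M2−M1)/(6·3)=-19/72, b=Δ1−h1·(2M1+M2)/6=-53/12
t_q=3/4 → seg 0, τ=3/4; S=5+-163/24·τ+0·τ²+19/24·τ³=123/512

  seg 0: a=5 b=-163/24 c=0 d=19/24
  seg 1: a=-1 b=-53/12 c=19/8 d=-19/72
S(3/4) = 123/512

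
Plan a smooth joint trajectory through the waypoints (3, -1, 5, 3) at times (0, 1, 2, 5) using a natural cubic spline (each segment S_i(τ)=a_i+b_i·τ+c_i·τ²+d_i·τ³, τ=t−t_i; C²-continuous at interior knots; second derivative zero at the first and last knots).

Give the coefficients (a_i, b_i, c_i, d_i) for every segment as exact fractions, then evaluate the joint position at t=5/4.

  seg 0: a=3 b=-632/93 c=0 d=260/93
  seg 1: a=-1 b=148/93 c=260/31 d=-370/93
  seg 2: a=5 b=598/93 c=-110/31 d=110/279
S(5/4) = -139/992

Δ: Δ0=-4, Δ1=6, Δ2=-2/3
row 1: diag=4, rhs=60; c'=1/4, d'=15
row 2: denom=8−1·1/4=31/4; d'=(-40−1·15)/(31/4)=-220/31
back: M2=-220/31
back: M1=15−1/4·-220/31=520/31
M: M0=0, M1=520/31, M2=-220/31, M3=0
seg 0: a=3, c=M0/2=0, d=(M1−M0)/(6·1)=260/93, b=Δ0−h0·(2M0+M1)/6=-632/93
seg 1: a=-1, c=M1/2=260/31, d=(M2−M1)/(6·1)=-370/93, b=Δ1−h1·(2M1+M2)/6=148/93
seg 2: a=5, c=M2/2=-110/31, d=(M3−M2)/(6·3)=110/279, b=Δ2−h2·(2M2+M3)/6=598/93
t_q=5/4 → seg 1, τ=1/4; S=-1+148/93·τ+260/31·τ²+-370/93·τ³=-139/992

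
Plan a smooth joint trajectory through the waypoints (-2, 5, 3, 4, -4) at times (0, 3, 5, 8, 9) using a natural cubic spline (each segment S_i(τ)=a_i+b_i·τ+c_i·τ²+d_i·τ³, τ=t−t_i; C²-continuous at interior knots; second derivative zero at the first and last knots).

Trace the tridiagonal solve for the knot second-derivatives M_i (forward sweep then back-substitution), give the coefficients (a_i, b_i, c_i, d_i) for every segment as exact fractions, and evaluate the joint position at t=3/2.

Δ: Δ0=7/3, Δ1=-1, Δ2=1/3, Δ3=-8
row 1: diag=10, rhs=-20; c'=1/5, d'=-2
row 2: denom=10−2·1/5=48/5; d'=(8−2·-2)/(48/5)=5/4
row 3: denom=8−3·5/16=113/16; d'=(-50−3·5/4)/(113/16)=-860/113
back: M3=-860/113
back: M2=5/4−5/16·-860/113=410/113
back: M1=-2−1/5·410/113=-308/113
M: M0=0, M1=-308/113, M2=410/113, M3=-860/113, M4=0
seg 0: a=-2, c=M0/2=0, d=(M1−M0)/(6·3)=-154/1017, b=Δ0−h0·(2M0+M1)/6=1253/339
seg 1: a=5, c=M1/2=-154/113, d=(M2−M1)/(6·2)=359/678, b=Δ1−h1·(2M1+M2)/6=-133/339
seg 2: a=3, c=M2/2=205/113, d=(M3−M2)/(6·3)=-635/1017, b=Δ2−h2·(2M2+M3)/6=173/339
seg 3: a=4, c=M3/2=-430/113, d=(M4−M3)/(6·1)=430/339, b=Δ3−h3·(2M3+M4)/6=-1852/339
t_q=3/2 → seg 0, τ=3/2; S=-2+1253/339·τ+0·τ²+-154/1017·τ³=1371/452

  seg 0: a=-2 b=1253/339 c=0 d=-154/1017
  seg 1: a=5 b=-133/339 c=-154/113 d=359/678
  seg 2: a=3 b=173/339 c=205/113 d=-635/1017
  seg 3: a=4 b=-1852/339 c=-430/113 d=430/339
S(3/2) = 1371/452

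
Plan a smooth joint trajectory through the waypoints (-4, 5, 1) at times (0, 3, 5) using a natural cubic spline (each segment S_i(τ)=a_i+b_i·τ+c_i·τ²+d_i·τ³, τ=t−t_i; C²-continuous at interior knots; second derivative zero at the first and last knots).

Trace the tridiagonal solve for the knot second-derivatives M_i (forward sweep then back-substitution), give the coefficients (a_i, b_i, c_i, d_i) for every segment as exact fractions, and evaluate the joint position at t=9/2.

  seg 0: a=-4 b=9/2 c=0 d=-1/6
  seg 1: a=5 b=0 c=-3/2 d=1/4
S(9/2) = 79/32

Δ: Δ0=3, Δ1=-2
row 1: diag=10, rhs=-30; c'=1/5, d'=-3
back: M1=-3
M: M0=0, M1=-3, M2=0
seg 0: a=-4, c=M0/2=0, d=(M1−M0)/(6·3)=-1/6, b=Δ0−h0·(2M0+M1)/6=9/2
seg 1: a=5, c=M1/2=-3/2, d=(M2−M1)/(6·2)=1/4, b=Δ1−h1·(2M1+M2)/6=0
t_q=9/2 → seg 1, τ=3/2; S=5+0·τ+-3/2·τ²+1/4·τ³=79/32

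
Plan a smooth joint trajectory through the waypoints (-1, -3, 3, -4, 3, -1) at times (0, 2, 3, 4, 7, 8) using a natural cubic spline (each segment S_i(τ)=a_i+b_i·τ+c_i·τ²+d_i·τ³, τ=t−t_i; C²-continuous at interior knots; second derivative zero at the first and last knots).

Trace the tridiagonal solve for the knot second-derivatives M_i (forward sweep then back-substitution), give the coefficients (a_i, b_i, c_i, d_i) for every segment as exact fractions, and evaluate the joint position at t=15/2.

  seg 0: a=-1 b=-17407/3651 c=0 d=3439/3651
  seg 1: a=-3 b=23861/3651 c=6878/1217 d=-22589/3651
  seg 2: a=3 b=-2638/3651 c=-15711/1217 d=24214/3651
  seg 3: a=-4 b=-24262/3651 c=8503/1217 d=-14582/10953
  seg 4: a=3 b=-2446/3651 c=-6079/1217 d=6079/3651
S(15/2) = 15815/9736

Δ: Δ0=-1, Δ1=6, Δ2=-7, Δ3=7/3, Δ4=-4
row 1: diag=6, rhs=42; c'=1/6, d'=7
row 2: denom=4−1·1/6=23/6; d'=(-78−1·7)/(23/6)=-510/23
row 3: denom=8−1·6/23=178/23; d'=(56−1·-510/23)/(178/23)=899/89
row 4: denom=8−3·69/178=1217/178; d'=(-38−3·899/89)/(1217/178)=-12158/1217
back: M4=-12158/1217
back: M3=899/89−69/178·-12158/1217=17006/1217
back: M2=-510/23−6/23·17006/1217=-31422/1217
back: M1=7−1/6·-31422/1217=13756/1217
M: M0=0, M1=13756/1217, M2=-31422/1217, M3=17006/1217, M4=-12158/1217, M5=0
seg 0: a=-1, c=M0/2=0, d=(M1−M0)/(6·2)=3439/3651, b=Δ0−h0·(2M0+M1)/6=-17407/3651
seg 1: a=-3, c=M1/2=6878/1217, d=(M2−M1)/(6·1)=-22589/3651, b=Δ1−h1·(2M1+M2)/6=23861/3651
seg 2: a=3, c=M2/2=-15711/1217, d=(M3−M2)/(6·1)=24214/3651, b=Δ2−h2·(2M2+M3)/6=-2638/3651
seg 3: a=-4, c=M3/2=8503/1217, d=(M4−M3)/(6·3)=-14582/10953, b=Δ3−h3·(2M3+M4)/6=-24262/3651
seg 4: a=3, c=M4/2=-6079/1217, d=(M5−M4)/(6·1)=6079/3651, b=Δ4−h4·(2M4+M5)/6=-2446/3651
t_q=15/2 → seg 4, τ=1/2; S=3+-2446/3651·τ+-6079/1217·τ²+6079/3651·τ³=15815/9736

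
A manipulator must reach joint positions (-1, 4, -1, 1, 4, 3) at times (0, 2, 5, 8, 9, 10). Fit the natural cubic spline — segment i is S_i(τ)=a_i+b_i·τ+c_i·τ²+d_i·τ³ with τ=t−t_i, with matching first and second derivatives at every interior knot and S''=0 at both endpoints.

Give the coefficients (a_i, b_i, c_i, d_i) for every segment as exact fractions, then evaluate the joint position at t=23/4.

  seg 0: a=-1 b=7131/2054 c=0 d=-499/2054
  seg 1: a=4 b=1143/2054 c=-1497/1027 d=1019/4266
  seg 2: a=-1 b=-1787/1027 c=4265/6162 d=2035/55458
  seg 3: a=1 b=6991/2054 c=1050/1027 d=-2929/2054
  seg 4: a=4 b=1202/1027 c=-6687/2054 d=2229/2054
S(23/4) = -249793/131456

Δ: Δ0=5/2, Δ1=-5/3, Δ2=2/3, Δ3=3, Δ4=-1
row 1: diag=10, rhs=-25; c'=3/10, d'=-5/2
row 2: denom=12−3·3/10=111/10; d'=(14−3·-5/2)/(111/10)=215/111
row 3: denom=8−3·10/37=266/37; d'=(14−3·215/111)/(266/37)=303/266
row 4: denom=4−1·37/266=1027/266; d'=(-24−1·303/266)/(1027/266)=-6687/1027
back: M4=-6687/1027
back: M3=303/266−37/266·-6687/1027=2100/1027
back: M2=215/111−10/37·2100/1027=4265/3081
back: M1=-5/2−3/10·4265/3081=-2994/1027
M: M0=0, M1=-2994/1027, M2=4265/3081, M3=2100/1027, M4=-6687/1027, M5=0
seg 0: a=-1, c=M0/2=0, d=(M1−M0)/(6·2)=-499/2054, b=Δ0−h0·(2M0+M1)/6=7131/2054
seg 1: a=4, c=M1/2=-1497/1027, d=(M2−M1)/(6·3)=1019/4266, b=Δ1−h1·(2M1+M2)/6=1143/2054
seg 2: a=-1, c=M2/2=4265/6162, d=(M3−M2)/(6·3)=2035/55458, b=Δ2−h2·(2M2+M3)/6=-1787/1027
seg 3: a=1, c=M3/2=1050/1027, d=(M4−M3)/(6·1)=-2929/2054, b=Δ3−h3·(2M3+M4)/6=6991/2054
seg 4: a=4, c=M4/2=-6687/2054, d=(M5−M4)/(6·1)=2229/2054, b=Δ4−h4·(2M4+M5)/6=1202/1027
t_q=23/4 → seg 2, τ=3/4; S=-1+-1787/1027·τ+4265/6162·τ²+2035/55458·τ³=-249793/131456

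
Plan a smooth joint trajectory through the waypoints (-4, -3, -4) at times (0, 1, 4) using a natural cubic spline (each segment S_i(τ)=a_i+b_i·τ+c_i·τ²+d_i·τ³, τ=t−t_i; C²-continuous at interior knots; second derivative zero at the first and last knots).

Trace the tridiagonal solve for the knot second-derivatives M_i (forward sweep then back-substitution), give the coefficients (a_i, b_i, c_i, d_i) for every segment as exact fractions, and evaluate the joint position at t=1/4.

  seg 0: a=-4 b=7/6 c=0 d=-1/6
  seg 1: a=-3 b=2/3 c=-1/2 d=1/18
S(1/4) = -475/128

Δ: Δ0=1, Δ1=-1/3
row 1: diag=8, rhs=-8; c'=3/8, d'=-1
back: M1=-1
M: M0=0, M1=-1, M2=0
seg 0: a=-4, c=M0/2=0, d=(M1−M0)/(6·1)=-1/6, b=Δ0−h0·(2M0+M1)/6=7/6
seg 1: a=-3, c=M1/2=-1/2, d=(M2−M1)/(6·3)=1/18, b=Δ1−h1·(2M1+M2)/6=2/3
t_q=1/4 → seg 0, τ=1/4; S=-4+7/6·τ+0·τ²+-1/6·τ³=-475/128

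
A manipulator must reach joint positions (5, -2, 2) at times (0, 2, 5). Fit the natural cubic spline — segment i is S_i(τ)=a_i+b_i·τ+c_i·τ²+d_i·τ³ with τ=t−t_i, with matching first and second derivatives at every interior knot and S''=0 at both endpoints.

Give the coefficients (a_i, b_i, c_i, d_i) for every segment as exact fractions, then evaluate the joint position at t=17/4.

  seg 0: a=5 b=-67/15 c=0 d=29/120
  seg 1: a=-2 b=-47/30 c=29/20 d=-29/180
S(17/4) = -5/256

Δ: Δ0=-7/2, Δ1=4/3
row 1: diag=10, rhs=29; c'=3/10, d'=29/10
back: M1=29/10
M: M0=0, M1=29/10, M2=0
seg 0: a=5, c=M0/2=0, d=(M1−M0)/(6·2)=29/120, b=Δ0−h0·(2M0+M1)/6=-67/15
seg 1: a=-2, c=M1/2=29/20, d=(M2−M1)/(6·3)=-29/180, b=Δ1−h1·(2M1+M2)/6=-47/30
t_q=17/4 → seg 1, τ=9/4; S=-2+-47/30·τ+29/20·τ²+-29/180·τ³=-5/256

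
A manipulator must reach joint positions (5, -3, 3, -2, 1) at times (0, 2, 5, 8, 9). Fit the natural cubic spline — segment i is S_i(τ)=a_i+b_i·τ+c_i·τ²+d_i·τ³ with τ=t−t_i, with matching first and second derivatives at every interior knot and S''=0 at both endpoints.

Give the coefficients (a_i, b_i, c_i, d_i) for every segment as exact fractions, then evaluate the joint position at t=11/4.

Δ: Δ0=-4, Δ1=2, Δ2=-5/3, Δ3=3
row 1: diag=10, rhs=36; c'=3/10, d'=18/5
row 2: denom=12−3·3/10=111/10; d'=(-22−3·18/5)/(111/10)=-328/111
row 3: denom=8−3·10/37=266/37; d'=(28−3·-328/111)/(266/37)=682/133
back: M3=682/133
back: M2=-328/111−10/37·682/133=-1732/399
back: M1=18/5−3/10·-1732/399=652/133
M: M0=0, M1=652/133, M2=-1732/399, M3=682/133, M4=0
seg 0: a=5, c=M0/2=0, d=(M1−M0)/(6·2)=163/399, b=Δ0−h0·(2M0+M1)/6=-2248/399
seg 1: a=-3, c=M1/2=326/133, d=(M2−M1)/(6·3)=-1844/3591, b=Δ1−h1·(2M1+M2)/6=-292/399
seg 2: a=3, c=M2/2=-866/399, d=(M3−M2)/(6·3)=1889/3591, b=Δ2−h2·(2M2+M3)/6=44/399
seg 3: a=-2, c=M3/2=341/133, d=(M4−M3)/(6·1)=-341/399, b=Δ3−h3·(2M3+M4)/6=515/399
t_q=11/4 → seg 1, τ=3/4; S=-3+-292/399·τ+326/133·τ²+-1844/3591·τ³=-5079/2128

  seg 0: a=5 b=-2248/399 c=0 d=163/399
  seg 1: a=-3 b=-292/399 c=326/133 d=-1844/3591
  seg 2: a=3 b=44/399 c=-866/399 d=1889/3591
  seg 3: a=-2 b=515/399 c=341/133 d=-341/399
S(11/4) = -5079/2128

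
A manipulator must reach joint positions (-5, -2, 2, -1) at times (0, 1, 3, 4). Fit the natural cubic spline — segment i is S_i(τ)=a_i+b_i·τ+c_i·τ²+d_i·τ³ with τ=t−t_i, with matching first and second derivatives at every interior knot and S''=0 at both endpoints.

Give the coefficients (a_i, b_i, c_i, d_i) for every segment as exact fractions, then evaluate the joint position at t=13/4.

  seg 0: a=-5 b=23/8 c=0 d=1/8
  seg 1: a=-2 b=13/4 c=3/8 d=-1/2
  seg 2: a=2 b=-5/4 c=-21/8 d=7/8
S(13/4) = 787/512

Δ: Δ0=3, Δ1=2, Δ2=-3
row 1: diag=6, rhs=-6; c'=1/3, d'=-1
row 2: denom=6−2·1/3=16/3; d'=(-30−2·-1)/(16/3)=-21/4
back: M2=-21/4
back: M1=-1−1/3·-21/4=3/4
M: M0=0, M1=3/4, M2=-21/4, M3=0
seg 0: a=-5, c=M0/2=0, d=(M1−M0)/(6·1)=1/8, b=Δ0−h0·(2M0+M1)/6=23/8
seg 1: a=-2, c=M1/2=3/8, d=(M2−M1)/(6·2)=-1/2, b=Δ1−h1·(2M1+M2)/6=13/4
seg 2: a=2, c=M2/2=-21/8, d=(M3−M2)/(6·1)=7/8, b=Δ2−h2·(2M2+M3)/6=-5/4
t_q=13/4 → seg 2, τ=1/4; S=2+-5/4·τ+-21/8·τ²+7/8·τ³=787/512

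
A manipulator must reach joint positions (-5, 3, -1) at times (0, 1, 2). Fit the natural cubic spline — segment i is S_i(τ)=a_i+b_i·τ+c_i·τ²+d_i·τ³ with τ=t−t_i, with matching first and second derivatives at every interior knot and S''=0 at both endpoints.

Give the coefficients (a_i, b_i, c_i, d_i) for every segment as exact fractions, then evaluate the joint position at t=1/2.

Δ: Δ0=8, Δ1=-4
row 1: diag=4, rhs=-72; c'=1/4, d'=-18
back: M1=-18
M: M0=0, M1=-18, M2=0
seg 0: a=-5, c=M0/2=0, d=(M1−M0)/(6·1)=-3, b=Δ0−h0·(2M0+M1)/6=11
seg 1: a=3, c=M1/2=-9, d=(M2−M1)/(6·1)=3, b=Δ1−h1·(2M1+M2)/6=2
t_q=1/2 → seg 0, τ=1/2; S=-5+11·τ+0·τ²+-3·τ³=1/8

  seg 0: a=-5 b=11 c=0 d=-3
  seg 1: a=3 b=2 c=-9 d=3
S(1/2) = 1/8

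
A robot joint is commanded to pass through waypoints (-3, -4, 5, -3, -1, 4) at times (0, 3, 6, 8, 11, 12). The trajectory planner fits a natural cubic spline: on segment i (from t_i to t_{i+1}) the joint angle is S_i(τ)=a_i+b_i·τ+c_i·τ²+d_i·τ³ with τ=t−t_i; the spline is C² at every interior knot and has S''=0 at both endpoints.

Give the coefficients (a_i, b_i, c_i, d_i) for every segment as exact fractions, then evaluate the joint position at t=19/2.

  seg 0: a=-3 b=-4730/2499 c=0 d=433/2499
  seg 1: a=-4 b=6961/2499 c=1299/833 d=-11155/22491
  seg 2: a=5 b=-446/357 c=-7258/2499 d=3821/4998
  seg 3: a=-3 b=-3076/833 c=4205/2499 d=-1721/22491
  seg 4: a=-1 b=3613/833 c=828/833 d=-276/833
S(19/2) = -33395/6664

Δ: Δ0=-1/3, Δ1=3, Δ2=-4, Δ3=2/3, Δ4=5
row 1: diag=12, rhs=20; c'=1/4, d'=5/3
row 2: denom=10−3·1/4=37/4; d'=(-42−3·5/3)/(37/4)=-188/37
row 3: denom=10−2·8/37=354/37; d'=(28−2·-188/37)/(354/37)=706/177
row 4: denom=8−3·37/118=833/118; d'=(26−3·706/177)/(833/118)=1656/833
back: M4=1656/833
back: M3=706/177−37/118·1656/833=8410/2499
back: M2=-188/37−8/37·8410/2499=-14516/2499
back: M1=5/3−1/4·-14516/2499=2598/833
M: M0=0, M1=2598/833, M2=-14516/2499, M3=8410/2499, M4=1656/833, M5=0
seg 0: a=-3, c=M0/2=0, d=(M1−M0)/(6·3)=433/2499, b=Δ0−h0·(2M0+M1)/6=-4730/2499
seg 1: a=-4, c=M1/2=1299/833, d=(M2−M1)/(6·3)=-11155/22491, b=Δ1−h1·(2M1+M2)/6=6961/2499
seg 2: a=5, c=M2/2=-7258/2499, d=(M3−M2)/(6·2)=3821/4998, b=Δ2−h2·(2M2+M3)/6=-446/357
seg 3: a=-3, c=M3/2=4205/2499, d=(M4−M3)/(6·3)=-1721/22491, b=Δ3−h3·(2M3+M4)/6=-3076/833
seg 4: a=-1, c=M4/2=828/833, d=(M5−M4)/(6·1)=-276/833, b=Δ4−h4·(2M4+M5)/6=3613/833
t_q=19/2 → seg 3, τ=3/2; S=-3+-3076/833·τ+4205/2499·τ²+-1721/22491·τ³=-33395/6664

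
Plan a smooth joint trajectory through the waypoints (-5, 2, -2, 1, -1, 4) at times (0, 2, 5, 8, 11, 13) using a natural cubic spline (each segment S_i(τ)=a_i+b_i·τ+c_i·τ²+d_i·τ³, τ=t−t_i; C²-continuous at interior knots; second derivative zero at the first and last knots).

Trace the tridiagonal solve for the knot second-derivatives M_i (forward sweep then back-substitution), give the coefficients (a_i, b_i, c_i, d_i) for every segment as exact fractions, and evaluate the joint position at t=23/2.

  seg 0: a=-5 b=12001/2538 c=0 d=-1559/5076
  seg 1: a=2 b=2647/2538 c=-1559/846 d=4000/11421
  seg 2: a=-2 b=-1415/2538 c=3323/2538 d=-64/243
  seg 3: a=1 b=475/2538 c=-2693/2538 d=2956/11421
  seg 4: a=-1 b=2053/2538 c=1073/846 d=-1073/5076
S(23/2) = -4127/13536

Δ: Δ0=7/2, Δ1=-4/3, Δ2=1, Δ3=-2/3, Δ4=5/2
row 1: diag=10, rhs=-29; c'=3/10, d'=-29/10
row 2: denom=12−3·3/10=111/10; d'=(14−3·-29/10)/(111/10)=227/111
row 3: denom=12−3·10/37=414/37; d'=(-10−3·227/111)/(414/37)=-199/138
row 4: denom=10−3·37/138=423/46; d'=(19−3·-199/138)/(423/46)=1073/423
back: M4=1073/423
back: M3=-199/138−37/138·1073/423=-2693/1269
back: M2=227/111−10/37·-2693/1269=3323/1269
back: M1=-29/10−3/10·3323/1269=-1559/423
M: M0=0, M1=-1559/423, M2=3323/1269, M3=-2693/1269, M4=1073/423, M5=0
seg 0: a=-5, c=M0/2=0, d=(M1−M0)/(6·2)=-1559/5076, b=Δ0−h0·(2M0+M1)/6=12001/2538
seg 1: a=2, c=M1/2=-1559/846, d=(M2−M1)/(6·3)=4000/11421, b=Δ1−h1·(2M1+M2)/6=2647/2538
seg 2: a=-2, c=M2/2=3323/2538, d=(M3−M2)/(6·3)=-64/243, b=Δ2−h2·(2M2+M3)/6=-1415/2538
seg 3: a=1, c=M3/2=-2693/2538, d=(M4−M3)/(6·3)=2956/11421, b=Δ3−h3·(2M3+M4)/6=475/2538
seg 4: a=-1, c=M4/2=1073/846, d=(M5−M4)/(6·2)=-1073/5076, b=Δ4−h4·(2M4+M5)/6=2053/2538
t_q=23/2 → seg 4, τ=1/2; S=-1+2053/2538·τ+1073/846·τ²+-1073/5076·τ³=-4127/13536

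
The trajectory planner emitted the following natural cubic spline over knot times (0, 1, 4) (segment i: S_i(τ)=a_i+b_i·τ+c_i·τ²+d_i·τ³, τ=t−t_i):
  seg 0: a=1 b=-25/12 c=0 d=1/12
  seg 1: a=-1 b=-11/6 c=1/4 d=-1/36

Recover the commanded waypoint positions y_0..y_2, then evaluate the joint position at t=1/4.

y_0 = S_0(0) = a_0 = 1
y_1 = S_1(0) = a_1 = -1
y_2 = S_1(3) = -5
t_q=1/4 is in segment 0 (τ=1/4); S_0(τ)=123/256

y_0=1 y_1=-1 y_2=-5
S(1/4) = 123/256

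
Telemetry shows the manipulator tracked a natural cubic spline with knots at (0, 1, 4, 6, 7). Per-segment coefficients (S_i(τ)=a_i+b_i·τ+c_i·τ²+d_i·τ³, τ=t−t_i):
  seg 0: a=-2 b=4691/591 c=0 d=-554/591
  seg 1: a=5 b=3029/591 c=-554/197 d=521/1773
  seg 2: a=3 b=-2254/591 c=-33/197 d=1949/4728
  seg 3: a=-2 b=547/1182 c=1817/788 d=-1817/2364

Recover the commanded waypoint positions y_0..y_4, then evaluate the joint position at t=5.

y_0 = S_0(0) = a_0 = -2
y_1 = S_1(0) = a_1 = 5
y_2 = S_2(0) = a_2 = 3
y_3 = S_3(0) = a_3 = -2
y_4 = S_3(1) = 0
t_q=5 is in segment 2 (τ=1); S_2(τ)=-897/1576

y_0=-2 y_1=5 y_2=3 y_3=-2 y_4=0
S(5) = -897/1576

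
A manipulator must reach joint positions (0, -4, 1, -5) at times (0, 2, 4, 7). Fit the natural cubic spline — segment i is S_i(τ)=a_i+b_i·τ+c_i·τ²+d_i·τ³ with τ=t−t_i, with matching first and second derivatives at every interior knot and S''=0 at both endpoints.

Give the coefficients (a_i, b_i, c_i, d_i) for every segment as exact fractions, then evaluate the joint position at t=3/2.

Δ: Δ0=-2, Δ1=5/2, Δ2=-2
row 1: diag=8, rhs=27; c'=1/4, d'=27/8
row 2: denom=10−2·1/4=19/2; d'=(-27−2·27/8)/(19/2)=-135/38
back: M2=-135/38
back: M1=27/8−1/4·-135/38=81/19
M: M0=0, M1=81/19, M2=-135/38, M3=0
seg 0: a=0, c=M0/2=0, d=(M1−M0)/(6·2)=27/76, b=Δ0−h0·(2M0+M1)/6=-65/19
seg 1: a=-4, c=M1/2=81/38, d=(M2−M1)/(6·2)=-99/152, b=Δ1−h1·(2M1+M2)/6=16/19
seg 2: a=1, c=M2/2=-135/76, d=(M3−M2)/(6·3)=15/76, b=Δ2−h2·(2M2+M3)/6=59/38
t_q=3/2 → seg 0, τ=3/2; S=0+-65/19·τ+0·τ²+27/76·τ³=-2391/608

  seg 0: a=0 b=-65/19 c=0 d=27/76
  seg 1: a=-4 b=16/19 c=81/38 d=-99/152
  seg 2: a=1 b=59/38 c=-135/76 d=15/76
S(3/2) = -2391/608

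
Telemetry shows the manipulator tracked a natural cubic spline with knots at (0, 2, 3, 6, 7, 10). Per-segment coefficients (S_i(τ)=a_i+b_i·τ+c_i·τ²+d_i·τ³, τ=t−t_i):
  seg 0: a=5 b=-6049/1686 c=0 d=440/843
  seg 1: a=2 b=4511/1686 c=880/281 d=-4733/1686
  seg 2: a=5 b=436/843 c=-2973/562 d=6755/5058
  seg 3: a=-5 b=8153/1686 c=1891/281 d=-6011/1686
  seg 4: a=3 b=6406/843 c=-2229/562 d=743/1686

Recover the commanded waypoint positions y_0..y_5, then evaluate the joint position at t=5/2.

y_0 = S_0(0) = a_0 = 5
y_1 = S_1(0) = a_1 = 2
y_2 = S_2(0) = a_2 = 5
y_3 = S_3(0) = a_3 = -5
y_4 = S_4(0) = a_4 = 3
y_5 = S_4(3) = 2
t_q=5/2 is in segment 1 (τ=1/2); S_1(τ)=16949/4496

y_0=5 y_1=2 y_2=5 y_3=-5 y_4=3 y_5=2
S(5/2) = 16949/4496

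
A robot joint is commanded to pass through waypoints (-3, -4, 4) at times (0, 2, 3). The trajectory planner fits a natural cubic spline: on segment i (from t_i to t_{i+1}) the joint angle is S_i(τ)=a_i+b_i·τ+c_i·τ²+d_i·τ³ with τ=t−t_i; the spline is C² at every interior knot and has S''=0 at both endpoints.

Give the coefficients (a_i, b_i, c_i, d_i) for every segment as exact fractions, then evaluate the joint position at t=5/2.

  seg 0: a=-3 b=-10/3 c=0 d=17/24
  seg 1: a=-4 b=31/6 c=17/4 d=-17/12
S(5/2) = -17/32

Δ: Δ0=-1/2, Δ1=8
row 1: diag=6, rhs=51; c'=1/6, d'=17/2
back: M1=17/2
M: M0=0, M1=17/2, M2=0
seg 0: a=-3, c=M0/2=0, d=(M1−M0)/(6·2)=17/24, b=Δ0−h0·(2M0+M1)/6=-10/3
seg 1: a=-4, c=M1/2=17/4, d=(M2−M1)/(6·1)=-17/12, b=Δ1−h1·(2M1+M2)/6=31/6
t_q=5/2 → seg 1, τ=1/2; S=-4+31/6·τ+17/4·τ²+-17/12·τ³=-17/32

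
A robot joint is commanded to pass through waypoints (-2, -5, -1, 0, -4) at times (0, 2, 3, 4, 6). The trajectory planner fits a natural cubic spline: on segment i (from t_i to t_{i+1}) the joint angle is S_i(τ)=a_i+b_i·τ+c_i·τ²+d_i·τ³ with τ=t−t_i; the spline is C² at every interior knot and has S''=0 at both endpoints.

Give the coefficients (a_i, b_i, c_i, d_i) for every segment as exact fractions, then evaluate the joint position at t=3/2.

Δ: Δ0=-3/2, Δ1=4, Δ2=1, Δ3=-2
row 1: diag=6, rhs=33; c'=1/6, d'=11/2
row 2: denom=4−1·1/6=23/6; d'=(-18−1·11/2)/(23/6)=-141/23
row 3: denom=6−1·6/23=132/23; d'=(-18−1·-141/23)/(132/23)=-91/44
back: M3=-91/44
back: M2=-141/23−6/23·-91/44=-123/22
back: M1=11/2−1/6·-123/22=283/44
M: M0=0, M1=283/44, M2=-123/22, M3=-91/44, M4=0
seg 0: a=-2, c=M0/2=0, d=(M1−M0)/(6·2)=283/528, b=Δ0−h0·(2M0+M1)/6=-481/132
seg 1: a=-5, c=M1/2=283/88, d=(M2−M1)/(6·1)=-529/264, b=Δ1−h1·(2M1+M2)/6=92/33
seg 2: a=-1, c=M2/2=-123/44, d=(M3−M2)/(6·1)=155/264, b=Δ2−h2·(2M2+M3)/6=77/24
seg 3: a=0, c=M3/2=-91/88, d=(M4−M3)/(6·2)=91/528, b=Δ3−h3·(2M3+M4)/6=-41/66
t_q=3/2 → seg 0, τ=3/2; S=-2+-481/132·τ+0·τ²+283/528·τ³=-7965/1408

  seg 0: a=-2 b=-481/132 c=0 d=283/528
  seg 1: a=-5 b=92/33 c=283/88 d=-529/264
  seg 2: a=-1 b=77/24 c=-123/44 d=155/264
  seg 3: a=0 b=-41/66 c=-91/88 d=91/528
S(3/2) = -7965/1408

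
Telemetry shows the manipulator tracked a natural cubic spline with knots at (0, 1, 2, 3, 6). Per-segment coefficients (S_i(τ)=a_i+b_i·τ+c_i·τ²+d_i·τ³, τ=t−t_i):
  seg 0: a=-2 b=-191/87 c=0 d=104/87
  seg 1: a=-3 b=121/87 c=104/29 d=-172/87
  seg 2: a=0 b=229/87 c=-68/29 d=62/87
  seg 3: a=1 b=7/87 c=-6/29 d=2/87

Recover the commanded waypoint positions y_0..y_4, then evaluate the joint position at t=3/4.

y_0 = S_0(0) = a_0 = -2
y_1 = S_1(0) = a_1 = -3
y_2 = S_2(0) = a_2 = 0
y_3 = S_3(0) = a_3 = 1
y_4 = S_3(3) = 0
t_q=3/4 is in segment 0 (τ=3/4); S_0(τ)=-729/232

y_0=-2 y_1=-3 y_2=0 y_3=1 y_4=0
S(3/4) = -729/232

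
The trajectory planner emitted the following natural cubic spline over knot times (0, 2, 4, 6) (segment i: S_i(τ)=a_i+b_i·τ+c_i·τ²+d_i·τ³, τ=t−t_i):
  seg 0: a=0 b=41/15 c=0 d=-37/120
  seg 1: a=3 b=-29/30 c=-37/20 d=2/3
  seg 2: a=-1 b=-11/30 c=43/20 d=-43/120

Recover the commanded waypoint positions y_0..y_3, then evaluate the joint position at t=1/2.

y_0 = S_0(0) = a_0 = 0
y_1 = S_1(0) = a_1 = 3
y_2 = S_2(0) = a_2 = -1
y_3 = S_2(2) = 4
t_q=1/2 is in segment 0 (τ=1/2); S_0(τ)=85/64

y_0=0 y_1=3 y_2=-1 y_3=4
S(1/2) = 85/64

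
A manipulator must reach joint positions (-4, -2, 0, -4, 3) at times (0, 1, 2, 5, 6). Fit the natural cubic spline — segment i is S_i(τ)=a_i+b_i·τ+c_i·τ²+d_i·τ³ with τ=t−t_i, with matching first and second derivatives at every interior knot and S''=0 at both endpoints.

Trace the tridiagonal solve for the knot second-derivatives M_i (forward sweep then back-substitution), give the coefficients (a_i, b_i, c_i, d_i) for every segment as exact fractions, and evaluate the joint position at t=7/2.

Δ: Δ0=2, Δ1=2, Δ2=-4/3, Δ3=7
row 1: diag=4, rhs=0; c'=1/4, d'=0
row 2: denom=8−1·1/4=31/4; d'=(-20−1·0)/(31/4)=-80/31
row 3: denom=8−3·12/31=212/31; d'=(50−3·-80/31)/(212/31)=895/106
back: M3=895/106
back: M2=-80/31−12/31·895/106=-310/53
back: M1=0−1/4·-310/53=155/106
M: M0=0, M1=155/106, M2=-310/53, M3=895/106, M4=0
seg 0: a=-4, c=M0/2=0, d=(M1−M0)/(6·1)=155/636, b=Δ0−h0·(2M0+M1)/6=1117/636
seg 1: a=-2, c=M1/2=155/212, d=(M2−M1)/(6·1)=-775/636, b=Δ1−h1·(2M1+M2)/6=791/318
seg 2: a=0, c=M2/2=-155/53, d=(M3−M2)/(6·3)=505/636, b=Δ2−h2·(2M2+M3)/6=187/636
seg 3: a=-4, c=M3/2=895/212, d=(M4−M3)/(6·1)=-895/636, b=Δ3−h3·(2M3+M4)/6=1331/318
t_q=7/2 → seg 2, τ=3/2; S=0+187/636·τ+-155/53·τ²+505/636·τ³=-5867/1696

  seg 0: a=-4 b=1117/636 c=0 d=155/636
  seg 1: a=-2 b=791/318 c=155/212 d=-775/636
  seg 2: a=0 b=187/636 c=-155/53 d=505/636
  seg 3: a=-4 b=1331/318 c=895/212 d=-895/636
S(7/2) = -5867/1696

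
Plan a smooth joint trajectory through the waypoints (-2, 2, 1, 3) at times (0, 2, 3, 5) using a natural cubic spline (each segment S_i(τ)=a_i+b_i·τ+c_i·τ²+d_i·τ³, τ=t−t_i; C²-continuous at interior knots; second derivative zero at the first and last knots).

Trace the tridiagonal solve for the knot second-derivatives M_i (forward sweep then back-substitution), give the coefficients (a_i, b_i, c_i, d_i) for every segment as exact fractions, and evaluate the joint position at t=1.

  seg 0: a=-2 b=22/7 c=0 d=-2/7
  seg 1: a=2 b=-2/7 c=-12/7 d=1
  seg 2: a=1 b=-5/7 c=9/7 d=-3/14
S(1) = 6/7

Δ: Δ0=2, Δ1=-1, Δ2=1
row 1: diag=6, rhs=-18; c'=1/6, d'=-3
row 2: denom=6−1·1/6=35/6; d'=(12−1·-3)/(35/6)=18/7
back: M2=18/7
back: M1=-3−1/6·18/7=-24/7
M: M0=0, M1=-24/7, M2=18/7, M3=0
seg 0: a=-2, c=M0/2=0, d=(M1−M0)/(6·2)=-2/7, b=Δ0−h0·(2M0+M1)/6=22/7
seg 1: a=2, c=M1/2=-12/7, d=(M2−M1)/(6·1)=1, b=Δ1−h1·(2M1+M2)/6=-2/7
seg 2: a=1, c=M2/2=9/7, d=(M3−M2)/(6·2)=-3/14, b=Δ2−h2·(2M2+M3)/6=-5/7
t_q=1 → seg 0, τ=1; S=-2+22/7·τ+0·τ²+-2/7·τ³=6/7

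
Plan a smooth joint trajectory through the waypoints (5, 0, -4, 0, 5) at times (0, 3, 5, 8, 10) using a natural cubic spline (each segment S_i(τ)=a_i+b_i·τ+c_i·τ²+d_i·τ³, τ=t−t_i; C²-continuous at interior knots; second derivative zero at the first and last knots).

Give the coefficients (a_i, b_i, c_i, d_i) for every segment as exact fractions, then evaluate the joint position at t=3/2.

  seg 0: a=5 b=-118/87 c=0 d=-1/29
  seg 1: a=0 b=-199/87 c=-9/29 d=79/348
  seg 2: a=-4 b=-70/87 c=61/58 d=-59/522
  seg 3: a=0 b=427/174 c=1/29 d=-1/174
S(3/2) = 661/232

Δ: Δ0=-5/3, Δ1=-2, Δ2=4/3, Δ3=5/2
row 1: diag=10, rhs=-2; c'=1/5, d'=-1/5
row 2: denom=10−2·1/5=48/5; d'=(20−2·-1/5)/(48/5)=17/8
row 3: denom=10−3·5/16=145/16; d'=(7−3·17/8)/(145/16)=2/29
back: M3=2/29
back: M2=17/8−5/16·2/29=61/29
back: M1=-1/5−1/5·61/29=-18/29
M: M0=0, M1=-18/29, M2=61/29, M3=2/29, M4=0
seg 0: a=5, c=M0/2=0, d=(M1−M0)/(6·3)=-1/29, b=Δ0−h0·(2M0+M1)/6=-118/87
seg 1: a=0, c=M1/2=-9/29, d=(M2−M1)/(6·2)=79/348, b=Δ1−h1·(2M1+M2)/6=-199/87
seg 2: a=-4, c=M2/2=61/58, d=(M3−M2)/(6·3)=-59/522, b=Δ2−h2·(2M2+M3)/6=-70/87
seg 3: a=0, c=M3/2=1/29, d=(M4−M3)/(6·2)=-1/174, b=Δ3−h3·(2M3+M4)/6=427/174
t_q=3/2 → seg 0, τ=3/2; S=5+-118/87·τ+0·τ²+-1/29·τ³=661/232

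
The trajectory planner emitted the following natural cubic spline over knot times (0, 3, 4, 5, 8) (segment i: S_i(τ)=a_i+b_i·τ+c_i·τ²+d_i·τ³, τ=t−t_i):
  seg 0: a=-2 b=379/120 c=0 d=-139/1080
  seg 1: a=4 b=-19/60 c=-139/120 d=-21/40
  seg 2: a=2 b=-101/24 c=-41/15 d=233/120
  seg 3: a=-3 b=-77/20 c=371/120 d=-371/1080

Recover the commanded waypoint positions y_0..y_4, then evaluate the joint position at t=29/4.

y_0 = S_0(0) = a_0 = -2
y_1 = S_1(0) = a_1 = 4
y_2 = S_2(0) = a_2 = 2
y_3 = S_3(0) = a_3 = -3
y_4 = S_3(3) = 4
t_q=29/4 is in segment 3 (τ=9/4); S_3(τ)=39/512

y_0=-2 y_1=4 y_2=2 y_3=-3 y_4=4
S(29/4) = 39/512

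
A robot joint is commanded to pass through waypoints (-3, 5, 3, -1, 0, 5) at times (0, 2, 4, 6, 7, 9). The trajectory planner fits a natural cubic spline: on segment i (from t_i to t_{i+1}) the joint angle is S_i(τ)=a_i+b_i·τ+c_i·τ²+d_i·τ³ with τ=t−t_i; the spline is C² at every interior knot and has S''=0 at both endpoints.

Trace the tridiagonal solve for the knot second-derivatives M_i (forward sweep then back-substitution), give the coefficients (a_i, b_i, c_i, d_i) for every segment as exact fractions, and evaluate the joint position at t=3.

  seg 0: a=-3 b=2480/477 c=0 d=-143/477
  seg 1: a=5 b=764/477 c=-286/159 d=475/1908
  seg 2: a=3 b=-1243/477 c=-97/318 d=145/477
  seg 3: a=-1 b=-85/477 c=161/106 d=-325/954
  seg 4: a=0 b=1753/954 c=79/159 d=-79/954
S(3) = 1071/212

Δ: Δ0=4, Δ1=-1, Δ2=-2, Δ3=1, Δ4=5/2
row 1: diag=8, rhs=-30; c'=1/4, d'=-15/4
row 2: denom=8−2·1/4=15/2; d'=(-6−2·-15/4)/(15/2)=1/5
row 3: denom=6−2·4/15=82/15; d'=(18−2·1/5)/(82/15)=132/41
row 4: denom=6−1·15/82=477/82; d'=(9−1·132/41)/(477/82)=158/159
back: M4=158/159
back: M3=132/41−15/82·158/159=161/53
back: M2=1/5−4/15·161/53=-97/159
back: M1=-15/4−1/4·-97/159=-572/159
M: M0=0, M1=-572/159, M2=-97/159, M3=161/53, M4=158/159, M5=0
seg 0: a=-3, c=M0/2=0, d=(M1−M0)/(6·2)=-143/477, b=Δ0−h0·(2M0+M1)/6=2480/477
seg 1: a=5, c=M1/2=-286/159, d=(M2−M1)/(6·2)=475/1908, b=Δ1−h1·(2M1+M2)/6=764/477
seg 2: a=3, c=M2/2=-97/318, d=(M3−M2)/(6·2)=145/477, b=Δ2−h2·(2M2+M3)/6=-1243/477
seg 3: a=-1, c=M3/2=161/106, d=(M4−M3)/(6·1)=-325/954, b=Δ3−h3·(2M3+M4)/6=-85/477
seg 4: a=0, c=M4/2=79/159, d=(M5−M4)/(6·2)=-79/954, b=Δ4−h4·(2M4+M5)/6=1753/954
t_q=3 → seg 1, τ=1; S=5+764/477·τ+-286/159·τ²+475/1908·τ³=1071/212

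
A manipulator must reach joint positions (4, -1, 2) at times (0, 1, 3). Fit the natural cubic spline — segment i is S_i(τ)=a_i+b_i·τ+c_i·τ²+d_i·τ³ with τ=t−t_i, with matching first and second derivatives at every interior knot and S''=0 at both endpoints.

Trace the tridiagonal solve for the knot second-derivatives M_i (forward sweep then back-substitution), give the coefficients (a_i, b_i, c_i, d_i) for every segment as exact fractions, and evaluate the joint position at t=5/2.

Δ: Δ0=-5, Δ1=3/2
row 1: diag=6, rhs=39; c'=1/3, d'=13/2
back: M1=13/2
M: M0=0, M1=13/2, M2=0
seg 0: a=4, c=M0/2=0, d=(M1−M0)/(6·1)=13/12, b=Δ0−h0·(2M0+M1)/6=-73/12
seg 1: a=-1, c=M1/2=13/4, d=(M2−M1)/(6·2)=-13/24, b=Δ1−h1·(2M1+M2)/6=-17/6
t_q=5/2 → seg 1, τ=3/2; S=-1+-17/6·τ+13/4·τ²+-13/24·τ³=15/64

  seg 0: a=4 b=-73/12 c=0 d=13/12
  seg 1: a=-1 b=-17/6 c=13/4 d=-13/24
S(5/2) = 15/64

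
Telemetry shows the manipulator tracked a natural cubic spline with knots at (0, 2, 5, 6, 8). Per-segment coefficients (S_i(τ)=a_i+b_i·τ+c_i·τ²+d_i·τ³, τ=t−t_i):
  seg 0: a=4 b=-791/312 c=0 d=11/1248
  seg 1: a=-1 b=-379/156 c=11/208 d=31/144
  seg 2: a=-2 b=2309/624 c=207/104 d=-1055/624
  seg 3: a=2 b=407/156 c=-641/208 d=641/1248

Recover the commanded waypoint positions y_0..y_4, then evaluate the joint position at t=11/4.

y_0 = S_0(0) = a_0 = 4
y_1 = S_1(0) = a_1 = -1
y_2 = S_2(0) = a_2 = -2
y_3 = S_3(0) = a_3 = 2
y_4 = S_3(2) = -1
t_q=11/4 is in segment 1 (τ=3/4); S_1(τ)=-35963/13312

y_0=4 y_1=-1 y_2=-2 y_3=2 y_4=-1
S(11/4) = -35963/13312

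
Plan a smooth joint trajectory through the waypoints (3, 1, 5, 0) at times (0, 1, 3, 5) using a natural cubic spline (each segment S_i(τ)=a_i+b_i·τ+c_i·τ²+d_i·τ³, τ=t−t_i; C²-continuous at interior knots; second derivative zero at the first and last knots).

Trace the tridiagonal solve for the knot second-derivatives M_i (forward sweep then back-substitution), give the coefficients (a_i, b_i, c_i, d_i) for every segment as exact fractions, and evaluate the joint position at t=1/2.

Δ: Δ0=-2, Δ1=2, Δ2=-5/2
row 1: diag=6, rhs=24; c'=1/3, d'=4
row 2: denom=8−2·1/3=22/3; d'=(-27−2·4)/(22/3)=-105/22
back: M2=-105/22
back: M1=4−1/3·-105/22=123/22
M: M0=0, M1=123/22, M2=-105/22, M3=0
seg 0: a=3, c=M0/2=0, d=(M1−M0)/(6·1)=41/44, b=Δ0−h0·(2M0+M1)/6=-129/44
seg 1: a=1, c=M1/2=123/44, d=(M2−M1)/(6·2)=-19/22, b=Δ1−h1·(2M1+M2)/6=-3/22
seg 2: a=5, c=M2/2=-105/44, d=(M3−M2)/(6·2)=35/88, b=Δ2−h2·(2M2+M3)/6=15/22
t_q=1/2 → seg 0, τ=1/2; S=3+-129/44·τ+0·τ²+41/44·τ³=581/352

  seg 0: a=3 b=-129/44 c=0 d=41/44
  seg 1: a=1 b=-3/22 c=123/44 d=-19/22
  seg 2: a=5 b=15/22 c=-105/44 d=35/88
S(1/2) = 581/352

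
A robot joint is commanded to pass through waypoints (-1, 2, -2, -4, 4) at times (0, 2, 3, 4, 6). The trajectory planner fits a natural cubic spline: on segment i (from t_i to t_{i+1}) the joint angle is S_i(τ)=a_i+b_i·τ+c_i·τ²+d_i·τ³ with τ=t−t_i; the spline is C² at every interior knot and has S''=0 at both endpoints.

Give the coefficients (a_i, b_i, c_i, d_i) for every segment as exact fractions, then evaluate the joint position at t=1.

Δ: Δ0=3/2, Δ1=-4, Δ2=-2, Δ3=4
row 1: diag=6, rhs=-33; c'=1/6, d'=-11/2
row 2: denom=4−1·1/6=23/6; d'=(12−1·-11/2)/(23/6)=105/23
row 3: denom=6−1·6/23=132/23; d'=(36−1·105/23)/(132/23)=241/44
back: M3=241/44
back: M2=105/23−6/23·241/44=69/22
back: M1=-11/2−1/6·69/22=-265/44
M: M0=0, M1=-265/44, M2=69/22, M3=241/44, M4=0
seg 0: a=-1, c=M0/2=0, d=(M1−M0)/(6·2)=-265/528, b=Δ0−h0·(2M0+M1)/6=463/132
seg 1: a=2, c=M1/2=-265/88, d=(M2−M1)/(6·1)=403/264, b=Δ1−h1·(2M1+M2)/6=-83/33
seg 2: a=-2, c=M2/2=69/44, d=(M3−M2)/(6·1)=103/264, b=Δ2−h2·(2M2+M3)/6=-95/24
seg 3: a=-4, c=M3/2=241/88, d=(M4−M3)/(6·2)=-241/528, b=Δ3−h3·(2M3+M4)/6=23/66
t_q=1 → seg 0, τ=1; S=-1+463/132·τ+0·τ²+-265/528·τ³=353/176

  seg 0: a=-1 b=463/132 c=0 d=-265/528
  seg 1: a=2 b=-83/33 c=-265/88 d=403/264
  seg 2: a=-2 b=-95/24 c=69/44 d=103/264
  seg 3: a=-4 b=23/66 c=241/88 d=-241/528
S(1) = 353/176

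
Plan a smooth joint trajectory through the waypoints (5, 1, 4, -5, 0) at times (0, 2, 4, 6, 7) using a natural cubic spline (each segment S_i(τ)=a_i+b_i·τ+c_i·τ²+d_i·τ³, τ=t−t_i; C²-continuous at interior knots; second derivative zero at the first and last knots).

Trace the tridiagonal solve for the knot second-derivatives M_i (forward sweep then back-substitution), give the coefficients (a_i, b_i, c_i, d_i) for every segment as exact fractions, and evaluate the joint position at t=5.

  seg 0: a=5 b=-148/41 c=0 d=33/82
  seg 1: a=1 b=50/41 c=99/41 d=-373/328
  seg 2: a=4 b=-227/82 c=-723/164 d=581/328
  seg 3: a=-5 b=35/41 c=255/41 d=-85/41
S(5) = -461/328

Δ: Δ0=-2, Δ1=3/2, Δ2=-9/2, Δ3=5
row 1: diag=8, rhs=21; c'=1/4, d'=21/8
row 2: denom=8−2·1/4=15/2; d'=(-36−2·21/8)/(15/2)=-11/2
row 3: denom=6−2·4/15=82/15; d'=(57−2·-11/2)/(82/15)=510/41
back: M3=510/41
back: M2=-11/2−4/15·510/41=-723/82
back: M1=21/8−1/4·-723/82=198/41
M: M0=0, M1=198/41, M2=-723/82, M3=510/41, M4=0
seg 0: a=5, c=M0/2=0, d=(M1−M0)/(6·2)=33/82, b=Δ0−h0·(2M0+M1)/6=-148/41
seg 1: a=1, c=M1/2=99/41, d=(M2−M1)/(6·2)=-373/328, b=Δ1−h1·(2M1+M2)/6=50/41
seg 2: a=4, c=M2/2=-723/164, d=(M3−M2)/(6·2)=581/328, b=Δ2−h2·(2M2+M3)/6=-227/82
seg 3: a=-5, c=M3/2=255/41, d=(M4−M3)/(6·1)=-85/41, b=Δ3−h3·(2M3+M4)/6=35/41
t_q=5 → seg 2, τ=1; S=4+-227/82·τ+-723/164·τ²+581/328·τ³=-461/328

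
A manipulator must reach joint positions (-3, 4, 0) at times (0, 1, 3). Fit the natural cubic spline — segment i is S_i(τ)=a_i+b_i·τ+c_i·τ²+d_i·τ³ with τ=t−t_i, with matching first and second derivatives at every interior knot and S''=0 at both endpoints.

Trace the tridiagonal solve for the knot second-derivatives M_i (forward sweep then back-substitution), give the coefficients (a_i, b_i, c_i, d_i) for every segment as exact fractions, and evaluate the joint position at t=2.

Δ: Δ0=7, Δ1=-2
row 1: diag=6, rhs=-54; c'=1/3, d'=-9
back: M1=-9
M: M0=0, M1=-9, M2=0
seg 0: a=-3, c=M0/2=0, d=(M1−M0)/(6·1)=-3/2, b=Δ0−h0·(2M0+M1)/6=17/2
seg 1: a=4, c=M1/2=-9/2, d=(M2−M1)/(6·2)=3/4, b=Δ1−h1·(2M1+M2)/6=4
t_q=2 → seg 1, τ=1; S=4+4·τ+-9/2·τ²+3/4·τ³=17/4

  seg 0: a=-3 b=17/2 c=0 d=-3/2
  seg 1: a=4 b=4 c=-9/2 d=3/4
S(2) = 17/4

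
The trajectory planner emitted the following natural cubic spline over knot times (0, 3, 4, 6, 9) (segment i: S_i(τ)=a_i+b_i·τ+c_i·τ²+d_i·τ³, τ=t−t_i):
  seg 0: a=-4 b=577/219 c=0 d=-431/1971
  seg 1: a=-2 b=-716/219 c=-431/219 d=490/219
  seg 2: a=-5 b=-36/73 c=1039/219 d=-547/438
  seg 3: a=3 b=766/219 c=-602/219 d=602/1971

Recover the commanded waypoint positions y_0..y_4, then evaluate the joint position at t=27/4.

y_0 = S_0(0) = a_0 = -4
y_1 = S_1(0) = a_1 = -2
y_2 = S_2(0) = a_2 = -5
y_3 = S_3(0) = a_3 = 3
y_4 = S_3(3) = -3
t_q=27/4 is in segment 3 (τ=3/4); S_3(τ)=9825/2336

y_0=-4 y_1=-2 y_2=-5 y_3=3 y_4=-3
S(27/4) = 9825/2336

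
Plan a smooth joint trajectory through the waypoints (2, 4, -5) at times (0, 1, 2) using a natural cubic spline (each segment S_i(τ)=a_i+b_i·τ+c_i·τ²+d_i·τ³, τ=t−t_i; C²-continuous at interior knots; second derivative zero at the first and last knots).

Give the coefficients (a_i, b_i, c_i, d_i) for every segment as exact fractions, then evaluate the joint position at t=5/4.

  seg 0: a=2 b=19/4 c=0 d=-11/4
  seg 1: a=4 b=-7/2 c=-33/4 d=11/4
S(5/4) = 679/256

Δ: Δ0=2, Δ1=-9
row 1: diag=4, rhs=-66; c'=1/4, d'=-33/2
back: M1=-33/2
M: M0=0, M1=-33/2, M2=0
seg 0: a=2, c=M0/2=0, d=(M1−M0)/(6·1)=-11/4, b=Δ0−h0·(2M0+M1)/6=19/4
seg 1: a=4, c=M1/2=-33/4, d=(M2−M1)/(6·1)=11/4, b=Δ1−h1·(2M1+M2)/6=-7/2
t_q=5/4 → seg 1, τ=1/4; S=4+-7/2·τ+-33/4·τ²+11/4·τ³=679/256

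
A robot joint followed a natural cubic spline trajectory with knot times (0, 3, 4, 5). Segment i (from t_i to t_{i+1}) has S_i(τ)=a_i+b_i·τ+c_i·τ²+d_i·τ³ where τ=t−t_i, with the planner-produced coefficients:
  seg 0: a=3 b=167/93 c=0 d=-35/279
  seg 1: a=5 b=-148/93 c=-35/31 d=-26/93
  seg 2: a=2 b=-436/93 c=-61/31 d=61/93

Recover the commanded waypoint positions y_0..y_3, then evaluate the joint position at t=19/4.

y_0 = S_0(0) = a_0 = 3
y_1 = S_1(0) = a_1 = 5
y_2 = S_2(0) = a_2 = 2
y_3 = S_2(1) = -4
t_q=19/4 is in segment 2 (τ=3/4); S_2(τ)=-4655/1984

y_0=3 y_1=5 y_2=2 y_3=-4
S(19/4) = -4655/1984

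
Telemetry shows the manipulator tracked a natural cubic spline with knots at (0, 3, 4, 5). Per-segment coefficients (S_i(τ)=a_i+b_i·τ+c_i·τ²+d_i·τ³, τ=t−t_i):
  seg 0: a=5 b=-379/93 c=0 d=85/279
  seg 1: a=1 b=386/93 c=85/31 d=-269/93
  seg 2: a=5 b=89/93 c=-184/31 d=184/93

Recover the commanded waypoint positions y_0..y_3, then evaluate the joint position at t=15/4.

y_0 = S_0(0) = a_0 = 5
y_1 = S_1(0) = a_1 = 1
y_2 = S_2(0) = a_2 = 5
y_3 = S_2(1) = 2
t_q=15/4 is in segment 1 (τ=3/4); S_1(τ)=8799/1984

y_0=5 y_1=1 y_2=5 y_3=2
S(15/4) = 8799/1984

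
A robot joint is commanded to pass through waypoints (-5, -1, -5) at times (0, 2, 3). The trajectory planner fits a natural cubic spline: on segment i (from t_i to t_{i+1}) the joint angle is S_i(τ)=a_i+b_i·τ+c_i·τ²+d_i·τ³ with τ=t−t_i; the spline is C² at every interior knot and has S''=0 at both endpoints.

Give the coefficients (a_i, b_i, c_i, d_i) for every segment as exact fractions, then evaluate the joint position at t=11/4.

  seg 0: a=-5 b=4 c=0 d=-1/2
  seg 1: a=-1 b=-2 c=-3 d=1
S(11/4) = -241/64

Δ: Δ0=2, Δ1=-4
row 1: diag=6, rhs=-36; c'=1/6, d'=-6
back: M1=-6
M: M0=0, M1=-6, M2=0
seg 0: a=-5, c=M0/2=0, d=(M1−M0)/(6·2)=-1/2, b=Δ0−h0·(2M0+M1)/6=4
seg 1: a=-1, c=M1/2=-3, d=(M2−M1)/(6·1)=1, b=Δ1−h1·(2M1+M2)/6=-2
t_q=11/4 → seg 1, τ=3/4; S=-1+-2·τ+-3·τ²+1·τ³=-241/64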